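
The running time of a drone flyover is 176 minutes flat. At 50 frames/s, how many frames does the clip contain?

528000 frames

176 min = 10560 s.
Frames = 10560 × 50 = 528000.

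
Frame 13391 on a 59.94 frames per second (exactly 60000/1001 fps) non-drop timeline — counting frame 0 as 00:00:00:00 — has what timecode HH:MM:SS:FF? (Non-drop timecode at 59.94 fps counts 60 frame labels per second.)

13391 ÷ 60 = 223 full seconds, remainder 11 frames.
223 s = 0 h 3 min 43 s.
Timecode: 00:03:43:11.

00:03:43:11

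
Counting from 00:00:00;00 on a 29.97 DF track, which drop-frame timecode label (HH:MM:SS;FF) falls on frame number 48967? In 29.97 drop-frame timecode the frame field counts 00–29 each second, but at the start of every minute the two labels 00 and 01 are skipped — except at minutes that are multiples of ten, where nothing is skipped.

Ten DF minutes hold 17982 frames, so frame 48967 lies in block 2 (frames 35964–53945) with 13003 frames into that block.
The block's first minute is 1800 frames and the rest 1798 each; 13003 frames reaches minute 7, so 2 × 18 + 7 × 2 = 50 labels have been skipped so far.
Adding those back, label number 48967 + 50 = 49017 at 30 labels/s is 1633 s + 27 f = 0 h 27 min 13 s frame 27, i.e. 00:27:13;27.

00:27:13;27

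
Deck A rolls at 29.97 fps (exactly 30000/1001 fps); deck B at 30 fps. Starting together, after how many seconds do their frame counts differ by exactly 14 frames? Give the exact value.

7007/15 seconds

The gap grows by |30 − 30000/1001| = 30/1001 frames per second.
Time for a 14-frame gap: 14 ÷ (30/1001) = 7007/15 s.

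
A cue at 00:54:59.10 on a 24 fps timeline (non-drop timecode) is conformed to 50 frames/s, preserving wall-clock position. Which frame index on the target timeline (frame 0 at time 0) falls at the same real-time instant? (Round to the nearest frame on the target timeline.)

Source frame index: (0×3600 + 54×60 + 59) × 24 + 10 = 79186.
Real time: 79186 / (24) = 39593/12 s.
Target frame: (39593/12) × (50) = 989825/6 ≈ 164970.833 → 164971.

frame 164971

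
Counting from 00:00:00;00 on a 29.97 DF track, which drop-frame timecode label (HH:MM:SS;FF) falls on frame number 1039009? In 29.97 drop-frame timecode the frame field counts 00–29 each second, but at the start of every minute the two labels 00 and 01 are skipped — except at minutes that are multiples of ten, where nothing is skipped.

Ten DF minutes hold 17982 frames, so frame 1039009 lies in block 57 (frames 1024974–1042955) with 14035 frames into that block.
The block's first minute is 1800 frames and the rest 1798 each; 14035 frames reaches minute 7, so 57 × 18 + 7 × 2 = 1040 labels have been skipped so far.
Adding those back, label number 1039009 + 1040 = 1040049 at 30 labels/s is 34668 s + 9 f = 9 h 37 min 48 s frame 9, i.e. 09:37:48;09.

09:37:48;09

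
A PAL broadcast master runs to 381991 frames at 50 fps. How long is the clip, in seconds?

Running time = 381991 / (50) = 7639.82 s.

7639.82 seconds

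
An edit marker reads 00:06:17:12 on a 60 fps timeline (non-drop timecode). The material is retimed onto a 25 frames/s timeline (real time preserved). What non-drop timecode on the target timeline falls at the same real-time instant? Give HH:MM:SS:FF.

Source frame index: (0×3600 + 6×60 + 17) × 60 + 12 = 22632.
Real time: 22632 / (60) = 1886/5 s.
Target frame: (1886/5) × (25) = 9430.
At 25 labels/s: frame 9430 → 00:06:17:05.

00:06:17:05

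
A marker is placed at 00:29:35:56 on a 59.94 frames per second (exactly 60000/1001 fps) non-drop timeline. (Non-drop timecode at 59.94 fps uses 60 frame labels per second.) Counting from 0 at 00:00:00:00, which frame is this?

frame 106556

Total seconds to the label: (0 × 3600 + 29 × 60 + 35) = 1775.
Frame index = 1775 × 60 + 56 = 106556.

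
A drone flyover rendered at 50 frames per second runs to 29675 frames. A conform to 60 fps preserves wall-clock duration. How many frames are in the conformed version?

Target frames = source frames × (target rate / source rate) = 29675 × (60)/(50) = 29675 × 6/5 = 35610.

35610 frames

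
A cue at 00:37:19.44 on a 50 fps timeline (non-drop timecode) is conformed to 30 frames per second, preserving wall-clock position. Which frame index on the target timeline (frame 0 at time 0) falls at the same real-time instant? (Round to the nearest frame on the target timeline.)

frame 67196

Source frame index: (0×3600 + 37×60 + 19) × 50 + 44 = 111994.
Real time: 111994 / (50) = 55997/25 s.
Target frame: (55997/25) × (30) = 335982/5 ≈ 67196.400 → 67196.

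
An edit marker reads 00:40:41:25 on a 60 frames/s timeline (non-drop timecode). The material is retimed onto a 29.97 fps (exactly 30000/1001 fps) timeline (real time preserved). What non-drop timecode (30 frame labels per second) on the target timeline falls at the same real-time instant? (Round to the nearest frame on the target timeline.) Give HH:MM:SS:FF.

00:40:38:29

Source frame index: (0×3600 + 40×60 + 41) × 60 + 25 = 146485.
Real time: 146485 / (60) = 29297/12 s.
Target frame: (29297/12) × (30000/1001) = 73242500/1001 ≈ 73169.331 → 73169.
At 30 labels/s: frame 73169 → 00:40:38:29.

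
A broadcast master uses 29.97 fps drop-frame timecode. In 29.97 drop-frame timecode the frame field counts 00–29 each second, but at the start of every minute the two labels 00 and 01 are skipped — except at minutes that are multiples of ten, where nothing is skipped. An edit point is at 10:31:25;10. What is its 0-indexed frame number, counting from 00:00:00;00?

1135424

As if non-drop at 30 labels/s: (10 × 3600 + 31 × 60 + 25) × 30 + 10 = 1136560.
Minute boundaries passed: 631; those not divisible by 10: 631 − 63 = 568; dropped labels = 2 × 568 = 1136.
Actual frame index = 1136560 − 1136 = 1135424.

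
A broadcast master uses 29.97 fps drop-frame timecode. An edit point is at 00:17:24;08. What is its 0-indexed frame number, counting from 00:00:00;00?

31296

As if non-drop at 30 labels/s: (0 × 3600 + 17 × 60 + 24) × 30 + 8 = 31328.
Minute boundaries passed: 17; those not divisible by 10: 17 − 1 = 16; dropped labels = 2 × 16 = 32.
Actual frame index = 31328 − 32 = 31296.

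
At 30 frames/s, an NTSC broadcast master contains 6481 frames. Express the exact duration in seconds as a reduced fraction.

Running time = 6481 ÷ (30) = 6481 × 1/30 = 6481/30 s.

6481/30 seconds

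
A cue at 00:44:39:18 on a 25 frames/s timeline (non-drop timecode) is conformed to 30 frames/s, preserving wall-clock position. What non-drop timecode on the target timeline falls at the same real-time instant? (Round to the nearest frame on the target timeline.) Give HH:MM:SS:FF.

Source frame index: (0×3600 + 44×60 + 39) × 25 + 18 = 66993.
Real time: 66993 / (25) = 66993/25 s.
Target frame: (66993/25) × (30) = 401958/5 ≈ 80391.600 → 80392.
At 30 labels/s: frame 80392 → 00:44:39:22.

00:44:39:22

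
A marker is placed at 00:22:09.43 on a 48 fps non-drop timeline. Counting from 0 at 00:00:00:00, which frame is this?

63835

Total seconds to the label: (0 × 3600 + 22 × 60 + 9) = 1329.
Frame index = 1329 × 48 + 43 = 63835.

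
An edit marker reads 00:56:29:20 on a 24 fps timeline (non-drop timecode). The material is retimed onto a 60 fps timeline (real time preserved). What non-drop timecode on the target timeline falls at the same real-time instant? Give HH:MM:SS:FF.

Source frame index: (0×3600 + 56×60 + 29) × 24 + 20 = 81356.
Real time: 81356 / (24) = 20339/6 s.
Target frame: (20339/6) × (60) = 203390.
At 60 labels/s: frame 203390 → 00:56:29:50.

00:56:29:50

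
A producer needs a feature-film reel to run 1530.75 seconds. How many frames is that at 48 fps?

73476 frames

Frames = 1530.75 × 48 = 73476.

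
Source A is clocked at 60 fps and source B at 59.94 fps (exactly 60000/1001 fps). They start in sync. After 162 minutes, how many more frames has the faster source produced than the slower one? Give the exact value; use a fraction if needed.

583200/1001 frames

162 min = 9720 s.
A emits 60 × 9720 = 583200 frames; B emits 60000/1001 × 9720 = 583200000/1001.
Difference = 583200/1001 frames (≈ 582.6174); B is behind A.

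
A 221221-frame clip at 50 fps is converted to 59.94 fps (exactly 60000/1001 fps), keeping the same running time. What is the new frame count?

265200 frames

Target frames = source frames × (target rate / source rate) = 221221 × (60000/1001)/(50) = 221221 × 1200/1001 = 265200.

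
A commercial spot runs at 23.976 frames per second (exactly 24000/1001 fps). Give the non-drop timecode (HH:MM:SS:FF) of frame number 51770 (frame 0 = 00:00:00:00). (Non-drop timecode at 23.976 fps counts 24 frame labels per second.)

51770 ÷ 24 = 2157 full seconds, remainder 2 frames.
2157 s = 0 h 35 min 57 s.
Timecode: 00:35:57:02.

00:35:57:02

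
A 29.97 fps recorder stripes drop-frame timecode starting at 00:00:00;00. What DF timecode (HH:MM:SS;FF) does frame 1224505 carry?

Each 10-minute DF block holds 10 × 60 × 30 − 9 × 2 = 17982 frames. 1224505 ÷ 17982 → 68 full blocks, remainder 1729.
Within the partial block the first minute is 1800 frames and each further minute 1798, so 0 further minute boundaries passed. Total skipped labels = 18 × 68 + 2 × 0 = 1224.
Non-drop label index = 1224505 + 1224 = 1225729; at 30 labels/s that is 11:20:57:19, i.e. DF 11:20:57;19.

11:20:57;19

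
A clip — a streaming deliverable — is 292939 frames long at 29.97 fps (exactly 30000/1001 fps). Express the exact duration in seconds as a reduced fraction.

Running time = 292939 ÷ (30000/1001) = 292939 × 1001/30000 = 293231939/30000 s.

293231939/30000 seconds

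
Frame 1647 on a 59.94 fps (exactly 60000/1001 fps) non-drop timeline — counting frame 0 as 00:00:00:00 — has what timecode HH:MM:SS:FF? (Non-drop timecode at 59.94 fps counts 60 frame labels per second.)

1647 ÷ 60 = 27 full seconds, remainder 27 frames.
27 s = 0 h 0 min 27 s.
Timecode: 00:00:27:27.

00:00:27:27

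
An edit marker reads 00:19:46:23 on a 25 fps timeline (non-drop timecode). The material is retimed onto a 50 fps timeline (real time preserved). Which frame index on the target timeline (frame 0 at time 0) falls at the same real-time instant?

frame 59346

Source frame index: (0×3600 + 19×60 + 46) × 25 + 23 = 29673.
Real time: 29673 / (25) = 29673/25 s.
Target frame: (29673/25) × (50) = 59346.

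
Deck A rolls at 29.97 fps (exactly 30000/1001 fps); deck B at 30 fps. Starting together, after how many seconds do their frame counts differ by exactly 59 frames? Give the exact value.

59059/30 seconds

The gap grows by |30 − 30000/1001| = 30/1001 frames per second.
Time for a 59-frame gap: 59 ÷ (30/1001) = 59059/30 s.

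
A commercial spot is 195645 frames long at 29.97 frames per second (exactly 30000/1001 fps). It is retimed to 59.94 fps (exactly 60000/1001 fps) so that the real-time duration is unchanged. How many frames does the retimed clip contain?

391290 frames

Frames at target rate = 195645 × (60000/1001) / (30000/1001) = 391290.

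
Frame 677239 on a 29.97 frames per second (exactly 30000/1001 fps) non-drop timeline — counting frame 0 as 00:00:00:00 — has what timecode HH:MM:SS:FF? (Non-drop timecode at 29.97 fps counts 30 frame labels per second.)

06:16:14:19

677239 ÷ 30 = 22574 full seconds, remainder 19 frames.
22574 s = 6 h 16 min 14 s.
Timecode: 06:16:14:19.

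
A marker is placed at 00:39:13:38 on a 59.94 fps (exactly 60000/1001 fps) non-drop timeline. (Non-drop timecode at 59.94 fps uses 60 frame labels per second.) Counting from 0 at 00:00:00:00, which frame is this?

Total seconds to the label: (0 × 3600 + 39 × 60 + 13) = 2353.
Frame index = 2353 × 60 + 38 = 141218.

141218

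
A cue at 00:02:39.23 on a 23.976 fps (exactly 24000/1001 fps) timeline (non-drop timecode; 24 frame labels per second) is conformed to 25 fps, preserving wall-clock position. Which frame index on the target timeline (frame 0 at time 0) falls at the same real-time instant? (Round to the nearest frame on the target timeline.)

Source frame index: (0×3600 + 2×60 + 39) × 24 + 23 = 3839.
Real time: 3839 / (24000/1001) = 3842839/24000 s.
Target frame: (3842839/24000) × (25) = 3842839/960 ≈ 4002.957 → 4003.

frame 4003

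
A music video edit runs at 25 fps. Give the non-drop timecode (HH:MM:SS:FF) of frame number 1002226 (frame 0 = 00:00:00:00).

11:08:09:01

1002226 ÷ 25 = 40089 full seconds, remainder 1 frame.
40089 s = 11 h 8 min 9 s.
Timecode: 11:08:09:01.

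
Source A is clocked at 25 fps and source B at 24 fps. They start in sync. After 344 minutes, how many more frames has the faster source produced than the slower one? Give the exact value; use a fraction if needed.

20640 frames

344 min = 20640 s.
A emits 25 × 20640 = 516000 frames; B emits 24 × 20640 = 495360.
Difference = 20640 frames; B is behind A.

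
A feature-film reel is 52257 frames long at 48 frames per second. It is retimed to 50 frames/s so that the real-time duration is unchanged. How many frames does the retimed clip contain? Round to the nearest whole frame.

Frames at target rate = 52257 × (50) / (48) = 435475/8 ≈ 54434.375.
Nearest whole frame: 54434.

54434 frames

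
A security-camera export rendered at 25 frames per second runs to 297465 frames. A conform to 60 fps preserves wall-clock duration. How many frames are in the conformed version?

713916 frames

Target frames = source frames × (target rate / source rate) = 297465 × (60)/(25) = 297465 × 12/5 = 713916.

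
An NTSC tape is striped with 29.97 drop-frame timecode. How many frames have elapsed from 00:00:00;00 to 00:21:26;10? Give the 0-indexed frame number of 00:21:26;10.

Complete 10-minute blocks: 2, each 17982 frames → 35964.
Remaining 1 whole minute in the current block: 1800 + 0 × 1798 = 1800 frames.
Within the current minute: 26 × 30 + 10 − 2 = 788 (labels ;00/;01 skipped at this minute). Total = 35964 + 1800 + 788 = 38552.

38552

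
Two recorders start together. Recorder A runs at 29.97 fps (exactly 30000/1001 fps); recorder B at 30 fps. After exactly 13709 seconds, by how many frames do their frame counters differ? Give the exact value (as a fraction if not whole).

A emits 30000/1001 × 13709 = 411270000/1001 frames; B emits 30 × 13709 = 411270.
Difference = 411270/1001 frames (≈ 410.8591); B is ahead of A.

411270/1001 frames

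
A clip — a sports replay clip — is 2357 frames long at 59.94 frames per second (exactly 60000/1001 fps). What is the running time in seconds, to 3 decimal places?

Running time = 2357 × 1001/60000 = 2359357/60000 s ≈ 39.323 s.

39.323 seconds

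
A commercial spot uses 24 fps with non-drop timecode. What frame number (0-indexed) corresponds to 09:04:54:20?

Total seconds to the label: (9 × 3600 + 4 × 60 + 54) = 32694.
Frame index = 32694 × 24 + 20 = 784676.

frame 784676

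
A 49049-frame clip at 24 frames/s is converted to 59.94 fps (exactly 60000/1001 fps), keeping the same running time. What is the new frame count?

122500 frames

Target frames = source frames × (target rate / source rate) = 49049 × (60000/1001)/(24) = 49049 × 2500/1001 = 122500.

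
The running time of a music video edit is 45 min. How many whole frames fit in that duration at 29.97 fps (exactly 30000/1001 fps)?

80919 frames

45 min = 2700 s.
Frames = 2700 × 30000/1001 = 81000000/1001 ≈ 80919.0809.
Complete frames: 80919.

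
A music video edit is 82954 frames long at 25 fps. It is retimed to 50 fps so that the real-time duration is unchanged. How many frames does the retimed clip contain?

165908 frames

Frames at target rate = 82954 × (50) / (25) = 165908.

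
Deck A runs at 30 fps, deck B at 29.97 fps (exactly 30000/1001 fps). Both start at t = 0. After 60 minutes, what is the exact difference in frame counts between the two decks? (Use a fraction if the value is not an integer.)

108000/1001 frames

60 min = 3600 s.
A emits 30 × 3600 = 108000 frames; B emits 30000/1001 × 3600 = 108000000/1001.
Difference = 108000/1001 frames (≈ 107.8921); B is behind A.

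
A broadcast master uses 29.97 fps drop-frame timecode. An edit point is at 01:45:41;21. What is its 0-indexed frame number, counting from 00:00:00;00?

As if non-drop at 30 labels/s: (1 × 3600 + 45 × 60 + 41) × 30 + 21 = 190251.
Minute boundaries passed: 105; those not divisible by 10: 105 − 10 = 95; dropped labels = 2 × 95 = 190.
Actual frame index = 190251 − 190 = 190061.

190061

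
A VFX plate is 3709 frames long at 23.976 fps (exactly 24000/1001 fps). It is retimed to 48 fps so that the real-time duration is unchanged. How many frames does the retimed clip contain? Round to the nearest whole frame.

7425 frames

Frames at target rate = 3709 × (48) / (24000/1001) = 3712709/500 ≈ 7425.418.
Nearest whole frame: 7425.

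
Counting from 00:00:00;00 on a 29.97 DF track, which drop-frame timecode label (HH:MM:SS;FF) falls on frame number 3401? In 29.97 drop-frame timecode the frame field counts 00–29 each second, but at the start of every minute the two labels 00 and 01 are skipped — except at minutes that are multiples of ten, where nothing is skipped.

00:01:53;13

Each 10-minute DF block holds 10 × 60 × 30 − 9 × 2 = 17982 frames. 3401 ÷ 17982 → 0 full blocks, remainder 3401.
Within the partial block the first minute is 1800 frames and each further minute 1798, so 1 further minute boundary passed. Total skipped labels = 18 × 0 + 2 × 1 = 2.
Non-drop label index = 3401 + 2 = 3403; at 30 labels/s that is 00:01:53:13, i.e. DF 00:01:53;13.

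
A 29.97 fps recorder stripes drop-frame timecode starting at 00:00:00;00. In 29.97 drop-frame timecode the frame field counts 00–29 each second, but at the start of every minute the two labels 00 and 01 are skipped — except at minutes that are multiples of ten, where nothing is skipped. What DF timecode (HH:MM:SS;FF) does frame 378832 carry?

03:30:40;10

Ten DF minutes hold 17982 frames, so frame 378832 lies in block 21 (frames 377622–395603) with 1210 frames into that block.
The block's first minute is 1800 frames and the rest 1798 each; 1210 frames reaches minute 0, so 21 × 18 + 0 × 2 = 378 labels have been skipped so far.
Adding those back, label number 378832 + 378 = 379210 at 30 labels/s is 12640 s + 10 f = 3 h 30 min 40 s frame 10, i.e. 03:30:40;10.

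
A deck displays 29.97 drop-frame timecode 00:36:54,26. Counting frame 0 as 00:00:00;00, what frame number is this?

66380

As if non-drop at 30 labels/s: (0 × 3600 + 36 × 60 + 54) × 30 + 26 = 66446.
Minute boundaries passed: 36; those not divisible by 10: 36 − 3 = 33; dropped labels = 2 × 33 = 66.
Actual frame index = 66446 − 66 = 66380.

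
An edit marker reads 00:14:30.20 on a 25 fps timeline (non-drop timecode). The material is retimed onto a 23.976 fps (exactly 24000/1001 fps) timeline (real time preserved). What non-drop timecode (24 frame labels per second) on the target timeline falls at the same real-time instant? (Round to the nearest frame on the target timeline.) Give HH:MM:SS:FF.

00:14:29:22

Source frame index: (0×3600 + 14×60 + 30) × 25 + 20 = 21770.
Real time: 21770 / (25) = 4354/5 s.
Target frame: (4354/5) × (24000/1001) = 2985600/143 ≈ 20878.322 → 20878.
At 24 labels/s: frame 20878 → 00:14:29:22.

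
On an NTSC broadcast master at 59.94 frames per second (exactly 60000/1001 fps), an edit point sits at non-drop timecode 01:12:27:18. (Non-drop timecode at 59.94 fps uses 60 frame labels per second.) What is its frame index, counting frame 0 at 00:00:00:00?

260838

Total seconds to the label: (1 × 3600 + 12 × 60 + 27) = 4347.
Frame index = 4347 × 60 + 18 = 260838.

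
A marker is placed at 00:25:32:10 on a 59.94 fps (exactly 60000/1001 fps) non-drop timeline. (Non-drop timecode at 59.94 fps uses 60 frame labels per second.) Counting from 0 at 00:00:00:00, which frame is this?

frame 91930

Total seconds to the label: (0 × 3600 + 25 × 60 + 32) = 1532.
Frame index = 1532 × 60 + 10 = 91930.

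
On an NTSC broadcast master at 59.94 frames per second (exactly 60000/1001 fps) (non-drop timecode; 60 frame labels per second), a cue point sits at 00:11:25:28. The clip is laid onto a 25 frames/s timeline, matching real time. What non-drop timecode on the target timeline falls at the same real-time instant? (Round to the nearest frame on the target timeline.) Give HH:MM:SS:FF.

00:11:26:04

Source frame index: (0×3600 + 11×60 + 25) × 60 + 28 = 41128.
Real time: 41128 / (60000/1001) = 5146141/7500 s.
Target frame: (5146141/7500) × (25) = 5146141/300 ≈ 17153.803 → 17154.
At 25 labels/s: frame 17154 → 00:11:26:04.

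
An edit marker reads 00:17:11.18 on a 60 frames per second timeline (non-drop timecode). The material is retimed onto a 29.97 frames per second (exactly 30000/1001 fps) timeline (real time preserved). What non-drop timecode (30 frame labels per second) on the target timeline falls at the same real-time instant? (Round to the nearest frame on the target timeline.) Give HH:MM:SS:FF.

Source frame index: (0×3600 + 17×60 + 11) × 60 + 18 = 61878.
Real time: 61878 / (60) = 10313/10 s.
Target frame: (10313/10) × (30000/1001) = 30939000/1001 ≈ 30908.092 → 30908.
At 30 labels/s: frame 30908 → 00:17:10:08.

00:17:10:08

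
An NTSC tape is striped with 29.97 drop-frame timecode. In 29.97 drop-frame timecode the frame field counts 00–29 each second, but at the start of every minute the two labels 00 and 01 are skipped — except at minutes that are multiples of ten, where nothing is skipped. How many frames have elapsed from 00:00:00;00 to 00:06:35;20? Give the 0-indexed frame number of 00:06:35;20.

11858

As if non-drop at 30 labels/s: (0 × 3600 + 6 × 60 + 35) × 30 + 20 = 11870.
Minute boundaries passed: 6; those not divisible by 10: 6 − 0 = 6; dropped labels = 2 × 6 = 12.
Actual frame index = 11870 − 12 = 11858.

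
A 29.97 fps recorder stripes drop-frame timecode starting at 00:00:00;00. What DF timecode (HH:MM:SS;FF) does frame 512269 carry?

Each 10-minute DF block holds 10 × 60 × 30 − 9 × 2 = 17982 frames. 512269 ÷ 17982 → 28 full blocks, remainder 8773.
Within the partial block the first minute is 1800 frames and each further minute 1798, so 4 further minute boundaries passed. Total skipped labels = 18 × 28 + 2 × 4 = 512.
Non-drop label index = 512269 + 512 = 512781; at 30 labels/s that is 04:44:52:21, i.e. DF 04:44:52;21.

04:44:52;21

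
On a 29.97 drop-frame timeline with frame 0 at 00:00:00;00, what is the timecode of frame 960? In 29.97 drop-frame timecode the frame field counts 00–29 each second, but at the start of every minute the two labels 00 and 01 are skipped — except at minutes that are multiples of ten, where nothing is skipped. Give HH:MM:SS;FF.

00:00:32;00

Each 10-minute DF block holds 10 × 60 × 30 − 9 × 2 = 17982 frames. 960 ÷ 17982 → 0 full blocks, remainder 960.
Within the partial block the first minute is 1800 frames and each further minute 1798, so 0 further minute boundaries passed. Total skipped labels = 18 × 0 + 2 × 0 = 0.
Non-drop label index = 960 + 0 = 960; at 30 labels/s that is 00:00:32:00, i.e. DF 00:00:32;00.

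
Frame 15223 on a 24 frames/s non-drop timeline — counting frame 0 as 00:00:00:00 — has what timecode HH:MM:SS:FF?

15223 ÷ 24 = 634 full seconds, remainder 7 frames.
634 s = 0 h 10 min 34 s.
Timecode: 00:10:34:07.

00:10:34:07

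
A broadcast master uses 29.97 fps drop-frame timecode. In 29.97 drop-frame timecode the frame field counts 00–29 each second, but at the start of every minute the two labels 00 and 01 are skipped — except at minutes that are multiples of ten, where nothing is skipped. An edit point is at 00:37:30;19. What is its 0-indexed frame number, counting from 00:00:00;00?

Complete 10-minute blocks: 3, each 17982 frames → 53946.
Remaining 7 whole minutes in the current block: 1800 + 6 × 1798 = 12588 frames.
Within the current minute: 30 × 30 + 19 − 2 = 917 (labels ;00/;01 skipped at this minute). Total = 53946 + 12588 + 917 = 67451.

67451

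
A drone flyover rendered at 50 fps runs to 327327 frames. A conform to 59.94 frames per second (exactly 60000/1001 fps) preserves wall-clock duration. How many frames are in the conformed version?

Target frames = source frames × (target rate / source rate) = 327327 × (60000/1001)/(50) = 327327 × 1200/1001 = 392400.

392400 frames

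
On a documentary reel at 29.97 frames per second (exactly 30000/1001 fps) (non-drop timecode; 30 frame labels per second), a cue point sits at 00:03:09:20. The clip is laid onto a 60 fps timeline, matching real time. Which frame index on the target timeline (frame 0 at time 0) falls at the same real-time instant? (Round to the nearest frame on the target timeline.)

Source frame index: (0×3600 + 3×60 + 9) × 30 + 20 = 5690.
Real time: 5690 / (30000/1001) = 569569/3000 s.
Target frame: (569569/3000) × (60) = 569569/50 ≈ 11391.380 → 11391.

frame 11391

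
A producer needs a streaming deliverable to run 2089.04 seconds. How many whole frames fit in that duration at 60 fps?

Frames = 2089.04 × 60 = 626712/5 ≈ 125342.4000.
Complete frames: 125342.

125342 frames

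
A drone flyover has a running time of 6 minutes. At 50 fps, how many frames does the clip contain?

18000 frames

6 min = 360 s.
Frames = 360 × 50 = 18000.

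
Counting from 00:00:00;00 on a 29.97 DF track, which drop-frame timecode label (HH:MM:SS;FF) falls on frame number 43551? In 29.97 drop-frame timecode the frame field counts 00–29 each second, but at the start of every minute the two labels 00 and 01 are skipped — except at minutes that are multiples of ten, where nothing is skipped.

00:24:13;05

Each 10-minute DF block holds 10 × 60 × 30 − 9 × 2 = 17982 frames. 43551 ÷ 17982 → 2 full blocks, remainder 7587.
Within the partial block the first minute is 1800 frames and each further minute 1798, so 4 further minute boundaries passed. Total skipped labels = 18 × 2 + 2 × 4 = 44.
Non-drop label index = 43551 + 44 = 43595; at 30 labels/s that is 00:24:13:05, i.e. DF 00:24:13;05.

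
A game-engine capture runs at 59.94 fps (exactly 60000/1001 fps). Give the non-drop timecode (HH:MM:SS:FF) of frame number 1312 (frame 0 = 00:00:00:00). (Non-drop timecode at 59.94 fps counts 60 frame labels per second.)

00:00:21:52

1312 ÷ 60 = 21 full seconds, remainder 52 frames.
21 s = 0 h 0 min 21 s.
Timecode: 00:00:21:52.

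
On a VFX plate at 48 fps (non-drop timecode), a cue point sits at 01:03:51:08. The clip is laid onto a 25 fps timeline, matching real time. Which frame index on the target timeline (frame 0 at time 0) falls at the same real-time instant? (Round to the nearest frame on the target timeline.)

frame 95779

Source frame index: (1×3600 + 3×60 + 51) × 48 + 8 = 183896.
Real time: 183896 / (48) = 22987/6 s.
Target frame: (22987/6) × (25) = 574675/6 ≈ 95779.167 → 95779.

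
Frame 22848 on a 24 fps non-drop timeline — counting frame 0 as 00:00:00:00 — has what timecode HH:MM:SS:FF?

22848 ÷ 24 = 952 full seconds, remainder 0 frames.
952 s = 0 h 15 min 52 s.
Timecode: 00:15:52:00.

00:15:52:00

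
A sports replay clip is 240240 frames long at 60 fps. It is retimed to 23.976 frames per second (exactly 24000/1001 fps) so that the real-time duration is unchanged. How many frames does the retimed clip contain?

96000 frames

Target frames = source frames × (target rate / source rate) = 240240 × (24000/1001)/(60) = 240240 × 400/1001 = 96000.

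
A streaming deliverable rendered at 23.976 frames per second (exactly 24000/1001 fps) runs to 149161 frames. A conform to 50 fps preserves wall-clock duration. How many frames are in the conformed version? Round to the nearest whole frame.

311063 frames

Frames at target rate = 149161 × (50) / (24000/1001) = 149310161/480 ≈ 311062.835.
Nearest whole frame: 311063.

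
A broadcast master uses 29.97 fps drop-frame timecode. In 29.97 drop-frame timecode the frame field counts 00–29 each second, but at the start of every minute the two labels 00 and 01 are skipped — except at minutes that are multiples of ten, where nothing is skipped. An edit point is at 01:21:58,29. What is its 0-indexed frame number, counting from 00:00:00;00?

147423

Complete 10-minute blocks: 8, each 17982 frames → 143856.
Remaining 1 whole minute in the current block: 1800 + 0 × 1798 = 1800 frames.
Within the current minute: 58 × 30 + 29 − 2 = 1767 (labels ;00/;01 skipped at this minute). Total = 143856 + 1800 + 1767 = 147423.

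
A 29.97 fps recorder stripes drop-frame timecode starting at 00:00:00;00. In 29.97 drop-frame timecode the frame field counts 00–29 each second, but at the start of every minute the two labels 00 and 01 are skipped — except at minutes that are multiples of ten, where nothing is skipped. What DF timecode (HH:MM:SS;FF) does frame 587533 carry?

05:26:44;01

Ten DF minutes hold 17982 frames, so frame 587533 lies in block 32 (frames 575424–593405) with 12109 frames into that block.
The block's first minute is 1800 frames and the rest 1798 each; 12109 frames reaches minute 6, so 32 × 18 + 6 × 2 = 588 labels have been skipped so far.
Adding those back, label number 587533 + 588 = 588121 at 30 labels/s is 19604 s + 1 f = 5 h 26 min 44 s frame 1, i.e. 05:26:44;01.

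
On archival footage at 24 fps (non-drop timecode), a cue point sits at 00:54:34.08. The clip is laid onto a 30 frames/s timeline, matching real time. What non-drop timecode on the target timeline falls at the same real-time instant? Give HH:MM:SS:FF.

Source frame index: (0×3600 + 54×60 + 34) × 24 + 8 = 78584.
Real time: 78584 / (24) = 9823/3 s.
Target frame: (9823/3) × (30) = 98230.
At 30 labels/s: frame 98230 → 00:54:34:10.

00:54:34:10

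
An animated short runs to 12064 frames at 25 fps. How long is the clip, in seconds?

482.56 seconds

Running time = 12064 / (25) = 482.56 s.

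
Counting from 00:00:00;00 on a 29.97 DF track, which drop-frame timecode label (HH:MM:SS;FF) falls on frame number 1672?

Each 10-minute DF block holds 10 × 60 × 30 − 9 × 2 = 17982 frames. 1672 ÷ 17982 → 0 full blocks, remainder 1672.
Within the partial block the first minute is 1800 frames and each further minute 1798, so 0 further minute boundaries passed. Total skipped labels = 18 × 0 + 2 × 0 = 0.
Non-drop label index = 1672 + 0 = 1672; at 30 labels/s that is 00:00:55:22, i.e. DF 00:00:55;22.

00:00:55;22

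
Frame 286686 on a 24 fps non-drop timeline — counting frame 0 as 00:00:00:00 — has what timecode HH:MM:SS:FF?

286686 ÷ 24 = 11945 full seconds, remainder 6 frames.
11945 s = 3 h 19 min 5 s.
Timecode: 03:19:05:06.

03:19:05:06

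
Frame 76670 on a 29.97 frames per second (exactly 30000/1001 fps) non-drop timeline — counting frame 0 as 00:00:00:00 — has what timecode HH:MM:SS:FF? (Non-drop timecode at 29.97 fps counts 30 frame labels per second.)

76670 ÷ 30 = 2555 full seconds, remainder 20 frames.
2555 s = 0 h 42 min 35 s.
Timecode: 00:42:35:20.

00:42:35:20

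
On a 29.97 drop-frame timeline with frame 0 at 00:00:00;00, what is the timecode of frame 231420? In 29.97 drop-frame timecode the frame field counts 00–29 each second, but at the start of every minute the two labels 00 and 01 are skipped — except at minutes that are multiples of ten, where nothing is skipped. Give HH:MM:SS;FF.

02:08:41;22

Each 10-minute DF block holds 10 × 60 × 30 − 9 × 2 = 17982 frames. 231420 ÷ 17982 → 12 full blocks, remainder 15636.
Within the partial block the first minute is 1800 frames and each further minute 1798, so 8 further minute boundaries passed. Total skipped labels = 18 × 12 + 2 × 8 = 232.
Non-drop label index = 231420 + 232 = 231652; at 30 labels/s that is 02:08:41:22, i.e. DF 02:08:41;22.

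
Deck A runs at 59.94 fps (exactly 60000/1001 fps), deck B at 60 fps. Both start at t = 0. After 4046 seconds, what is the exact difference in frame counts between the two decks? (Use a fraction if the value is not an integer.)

A emits 60000/1001 × 4046 = 34680000/143 frames; B emits 60 × 4046 = 242760.
Difference = 34680/143 frames (≈ 242.5175); B is ahead of A.

34680/143 frames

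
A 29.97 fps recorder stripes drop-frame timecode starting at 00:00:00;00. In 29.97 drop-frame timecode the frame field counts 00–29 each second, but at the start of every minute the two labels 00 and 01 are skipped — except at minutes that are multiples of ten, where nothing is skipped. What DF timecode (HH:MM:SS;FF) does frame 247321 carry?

02:17:32;09

Ten DF minutes hold 17982 frames, so frame 247321 lies in block 13 (frames 233766–251747) with 13555 frames into that block.
The block's first minute is 1800 frames and the rest 1798 each; 13555 frames reaches minute 7, so 13 × 18 + 7 × 2 = 248 labels have been skipped so far.
Adding those back, label number 247321 + 248 = 247569 at 30 labels/s is 8252 s + 9 f = 2 h 17 min 32 s frame 9, i.e. 02:17:32;09.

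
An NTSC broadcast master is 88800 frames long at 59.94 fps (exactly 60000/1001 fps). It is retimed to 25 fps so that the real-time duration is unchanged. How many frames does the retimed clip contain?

37037 frames

Target frames = source frames × (target rate / source rate) = 88800 × (25)/(60000/1001) = 88800 × 1001/2400 = 37037.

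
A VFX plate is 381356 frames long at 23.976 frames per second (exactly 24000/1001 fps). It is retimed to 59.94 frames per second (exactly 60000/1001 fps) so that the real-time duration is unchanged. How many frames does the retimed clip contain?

953390 frames

Target frames = source frames × (target rate / source rate) = 381356 × (60000/1001)/(24000/1001) = 381356 × 5/2 = 953390.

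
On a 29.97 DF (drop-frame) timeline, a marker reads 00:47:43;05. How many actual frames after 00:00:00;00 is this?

85809

As if non-drop at 30 labels/s: (0 × 3600 + 47 × 60 + 43) × 30 + 5 = 85895.
Minute boundaries passed: 47; those not divisible by 10: 47 − 4 = 43; dropped labels = 2 × 43 = 86.
Actual frame index = 85895 − 86 = 85809.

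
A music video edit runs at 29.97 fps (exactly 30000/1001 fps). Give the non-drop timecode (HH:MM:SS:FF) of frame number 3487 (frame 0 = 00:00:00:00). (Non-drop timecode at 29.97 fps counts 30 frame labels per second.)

3487 ÷ 30 = 116 full seconds, remainder 7 frames.
116 s = 0 h 1 min 56 s.
Timecode: 00:01:56:07.

00:01:56:07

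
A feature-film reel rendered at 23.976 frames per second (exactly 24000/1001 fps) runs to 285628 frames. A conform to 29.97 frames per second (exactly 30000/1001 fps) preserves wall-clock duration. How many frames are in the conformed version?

357035 frames

Target frames = source frames × (target rate / source rate) = 285628 × (30000/1001)/(24000/1001) = 285628 × 5/4 = 357035.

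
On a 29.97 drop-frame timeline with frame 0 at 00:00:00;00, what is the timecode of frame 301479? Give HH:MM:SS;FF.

Ten DF minutes hold 17982 frames, so frame 301479 lies in block 16 (frames 287712–305693) with 13767 frames into that block.
The block's first minute is 1800 frames and the rest 1798 each; 13767 frames reaches minute 7, so 16 × 18 + 7 × 2 = 302 labels have been skipped so far.
Adding those back, label number 301479 + 302 = 301781 at 30 labels/s is 10059 s + 11 f = 2 h 47 min 39 s frame 11, i.e. 02:47:39;11.

02:47:39;11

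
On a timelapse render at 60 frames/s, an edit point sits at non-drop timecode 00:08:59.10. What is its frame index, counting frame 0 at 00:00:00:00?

Total seconds to the label: (0 × 3600 + 8 × 60 + 59) = 539.
Frame index = 539 × 60 + 10 = 32350.

frame 32350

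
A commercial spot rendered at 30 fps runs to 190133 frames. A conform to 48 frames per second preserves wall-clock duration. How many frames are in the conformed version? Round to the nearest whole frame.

304213 frames

Frames at target rate = 190133 × (48) / (30) = 1521064/5 ≈ 304212.800.
Nearest whole frame: 304213.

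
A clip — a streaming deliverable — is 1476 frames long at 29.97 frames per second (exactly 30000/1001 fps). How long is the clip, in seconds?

49.2492 seconds

Running time = 1476 / (30000/1001) = 49.2492 s.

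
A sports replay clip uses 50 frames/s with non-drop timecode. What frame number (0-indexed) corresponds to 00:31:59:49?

95999

Total seconds to the label: (0 × 3600 + 31 × 60 + 59) = 1919.
Frame index = 1919 × 50 + 49 = 95999.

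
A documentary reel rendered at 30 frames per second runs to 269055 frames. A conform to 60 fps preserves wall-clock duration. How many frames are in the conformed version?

538110 frames

Frames at target rate = 269055 × (60) / (30) = 538110.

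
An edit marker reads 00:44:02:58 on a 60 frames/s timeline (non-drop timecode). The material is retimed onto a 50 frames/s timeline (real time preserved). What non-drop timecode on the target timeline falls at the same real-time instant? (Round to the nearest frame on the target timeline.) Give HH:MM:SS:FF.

00:44:02:48

Source frame index: (0×3600 + 44×60 + 2) × 60 + 58 = 158578.
Real time: 158578 / (60) = 79289/30 s.
Target frame: (79289/30) × (50) = 396445/3 ≈ 132148.333 → 132148.
At 50 labels/s: frame 132148 → 00:44:02:48.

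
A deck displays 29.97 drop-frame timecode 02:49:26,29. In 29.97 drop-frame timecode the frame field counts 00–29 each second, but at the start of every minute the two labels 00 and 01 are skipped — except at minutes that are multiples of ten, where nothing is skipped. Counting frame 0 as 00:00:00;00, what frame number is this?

As if non-drop at 30 labels/s: (2 × 3600 + 49 × 60 + 26) × 30 + 29 = 305009.
Minute boundaries passed: 169; those not divisible by 10: 169 − 16 = 153; dropped labels = 2 × 153 = 306.
Actual frame index = 305009 − 306 = 304703.

304703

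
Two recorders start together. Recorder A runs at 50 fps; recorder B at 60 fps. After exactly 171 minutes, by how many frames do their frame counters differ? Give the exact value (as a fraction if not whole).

171 min = 10260 s.
A emits 50 × 10260 = 513000 frames; B emits 60 × 10260 = 615600.
Difference = 102600 frames; B is ahead of A.

102600 frames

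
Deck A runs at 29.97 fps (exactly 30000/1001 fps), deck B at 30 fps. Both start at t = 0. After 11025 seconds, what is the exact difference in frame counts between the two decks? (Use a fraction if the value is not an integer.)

47250/143 frames

A emits 30000/1001 × 11025 = 47250000/143 frames; B emits 30 × 11025 = 330750.
Difference = 47250/143 frames (≈ 330.4196); B is ahead of A.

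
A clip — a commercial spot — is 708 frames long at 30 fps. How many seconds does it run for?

Running time = 708 / (30) = 23.6 s.

23.6 seconds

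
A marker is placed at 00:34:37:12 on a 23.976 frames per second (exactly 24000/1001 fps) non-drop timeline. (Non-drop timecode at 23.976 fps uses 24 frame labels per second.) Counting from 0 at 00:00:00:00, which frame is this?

frame 49860

Total seconds to the label: (0 × 3600 + 34 × 60 + 37) = 2077.
Frame index = 2077 × 24 + 12 = 49860.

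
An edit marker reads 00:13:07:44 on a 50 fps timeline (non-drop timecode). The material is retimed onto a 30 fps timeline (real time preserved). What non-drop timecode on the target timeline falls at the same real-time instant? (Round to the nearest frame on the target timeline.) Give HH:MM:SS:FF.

Source frame index: (0×3600 + 13×60 + 7) × 50 + 44 = 39394.
Real time: 39394 / (50) = 19697/25 s.
Target frame: (19697/25) × (30) = 118182/5 ≈ 23636.400 → 23636.
At 30 labels/s: frame 23636 → 00:13:07:26.

00:13:07:26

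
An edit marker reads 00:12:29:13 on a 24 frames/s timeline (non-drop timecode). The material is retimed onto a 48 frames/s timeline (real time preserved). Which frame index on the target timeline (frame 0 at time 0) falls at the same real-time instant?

Source frame index: (0×3600 + 12×60 + 29) × 24 + 13 = 17989.
Real time: 17989 / (24) = 17989/24 s.
Target frame: (17989/24) × (48) = 35978.

frame 35978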